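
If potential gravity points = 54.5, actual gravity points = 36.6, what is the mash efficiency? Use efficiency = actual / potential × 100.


efficiency = 36.6 / 54.5 × 100

67.1560 %


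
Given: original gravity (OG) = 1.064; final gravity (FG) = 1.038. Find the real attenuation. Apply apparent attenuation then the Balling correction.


AA = (OG−FG)/(OG−1)·100;  RA = AA·0.8192
AA = (1.064 − 1.038)/(1.064 − 1)·100 = 40.6250
RA = 40.6250·0.8192

33.2800 %


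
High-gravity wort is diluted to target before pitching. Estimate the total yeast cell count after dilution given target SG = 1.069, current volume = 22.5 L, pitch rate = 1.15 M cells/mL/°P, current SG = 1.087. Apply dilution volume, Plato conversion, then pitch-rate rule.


V_w = V·((SG_c−1)/(SG_t−1)−1);  °P = 259 − 259/SG_t;  cells = rate·(V+V_w)·°P
V_w = 22.5·((1.087−1)/(1.069−1)−1) = 5.8696
V_final = 22.5 + 5.8696 = 28.3696
°P = 259 − 259/1.069 = 16.7175
cells = 1.15·28.3696·16.7175

545.4082 billion cells


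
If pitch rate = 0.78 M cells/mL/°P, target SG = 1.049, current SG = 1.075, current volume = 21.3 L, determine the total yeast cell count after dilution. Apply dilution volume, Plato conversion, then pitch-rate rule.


V_w = V·((SG_c−1)/(SG_t−1)−1);  °P = 259 − 259/SG_t;  cells = rate·(V+V_w)·°P
V_w = 21.3·((1.075−1)/(1.049−1)−1) = 11.3020
V_final = 21.3 + 11.3020 = 32.6020
°P = 259 − 259/1.049 = 12.0982
cells = 0.78·32.6020·12.0982

307.6520 billion cells


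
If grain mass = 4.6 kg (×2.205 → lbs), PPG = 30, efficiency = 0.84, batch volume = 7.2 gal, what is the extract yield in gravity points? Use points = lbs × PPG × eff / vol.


lbs = 4.6 × 2.205 = 10.1430
points = 10.1430 × 30 × 0.84 / 7.2

35.5005 points


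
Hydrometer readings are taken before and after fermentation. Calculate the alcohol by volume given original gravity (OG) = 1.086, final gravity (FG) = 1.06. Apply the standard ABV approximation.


ABV = (OG − FG) · 131.25
ABV = (1.086 − 1.06) · 131.25

3.4125 % ABV


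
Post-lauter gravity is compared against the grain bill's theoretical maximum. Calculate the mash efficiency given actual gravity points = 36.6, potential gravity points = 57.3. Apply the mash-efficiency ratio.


efficiency = actual / potential × 100
efficiency = 36.6 / 57.3 × 100

63.8743 %


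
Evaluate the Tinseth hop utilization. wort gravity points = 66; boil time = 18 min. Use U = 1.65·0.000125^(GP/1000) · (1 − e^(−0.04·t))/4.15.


bigness = 1.65·0.000125^(66/1000) = 0.9118
boil_factor = (1 − e^(−0.04·18))/4.15 = 0.1237
U = 0.9118 · 0.1237

0.1128


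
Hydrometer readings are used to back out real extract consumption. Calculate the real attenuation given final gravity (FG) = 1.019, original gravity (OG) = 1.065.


AA = (OG−FG)/(OG−1)·100;  RA = AA·0.8192
AA = (1.065 − 1.019)/(1.065 − 1)·100 = 70.7692
RA = 70.7692·0.8192

57.9742 %


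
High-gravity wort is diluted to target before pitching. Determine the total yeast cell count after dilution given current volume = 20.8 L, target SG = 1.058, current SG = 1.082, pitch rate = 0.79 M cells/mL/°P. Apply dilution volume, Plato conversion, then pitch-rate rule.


V_w = V·((SG_c−1)/(SG_t−1)−1);  °P = 259 − 259/SG_t;  cells = rate·(V+V_w)·°P
V_w = 20.8·((1.082−1)/(1.058−1)−1) = 8.6069
V_final = 20.8 + 8.6069 = 29.4069
°P = 259 − 259/1.058 = 14.1985
cells = 0.79·29.4069·14.1985

329.8514 billion cells


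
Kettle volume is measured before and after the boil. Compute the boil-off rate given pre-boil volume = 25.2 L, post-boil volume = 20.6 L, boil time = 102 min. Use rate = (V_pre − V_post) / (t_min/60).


rate = (25.2 − 20.6) / (102/60)

2.7059 L/hr


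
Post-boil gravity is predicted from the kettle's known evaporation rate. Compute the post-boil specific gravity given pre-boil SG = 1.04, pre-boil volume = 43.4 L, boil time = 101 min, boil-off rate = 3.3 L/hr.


V_post = V_pre − rate·(t/60);  SG_post = 1 + (SG_pre−1)·V_pre/V_post
V_post = 43.4 − 3.3·(101/60) = 37.8450
SG_post = 1 + (1.04 − 1)·43.4/37.8450

1.0459


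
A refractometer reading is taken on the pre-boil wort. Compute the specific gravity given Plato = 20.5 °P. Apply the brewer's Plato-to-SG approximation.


SG = 259/(259 − P)
SG = 259/(259 − 20.5)

1.0860


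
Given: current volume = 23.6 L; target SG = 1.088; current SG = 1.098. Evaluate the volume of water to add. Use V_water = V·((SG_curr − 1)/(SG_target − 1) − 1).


V_water = 23.6·((1.098 − 1)/(1.088 − 1) − 1)

2.6818 L


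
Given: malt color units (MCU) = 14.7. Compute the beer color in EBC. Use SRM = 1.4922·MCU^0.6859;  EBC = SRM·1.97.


SRM = 1.4922·14.7^0.6859 = 9.4295
EBC = 9.4295·1.97

18.5762 EBC


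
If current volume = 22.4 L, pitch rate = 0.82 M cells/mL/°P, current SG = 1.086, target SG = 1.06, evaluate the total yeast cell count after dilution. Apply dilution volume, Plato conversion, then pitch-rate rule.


V_w = V·((SG_c−1)/(SG_t−1)−1);  °P = 259 − 259/SG_t;  cells = rate·(V+V_w)·°P
V_w = 22.4·((1.086−1)/(1.06−1)−1) = 9.7067
V_final = 22.4 + 9.7067 = 32.1067
°P = 259 − 259/1.06 = 14.6604
cells = 0.82·32.1067·14.6604

385.9706 billion cells


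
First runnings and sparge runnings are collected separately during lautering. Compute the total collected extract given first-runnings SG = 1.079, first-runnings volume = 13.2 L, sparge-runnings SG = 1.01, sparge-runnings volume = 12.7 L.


total = Σ (SG_i − 1)·1000·V_i
first = (1.079 − 1)·1000·13.2 = 1042.8000
sparge = (1.01 − 1)·1000·12.7 = 127.0000
total = 1042.8000 + 127.0000

1169.8000 gravity·L


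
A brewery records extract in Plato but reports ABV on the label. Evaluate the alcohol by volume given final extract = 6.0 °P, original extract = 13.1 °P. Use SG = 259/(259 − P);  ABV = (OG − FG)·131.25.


OG = 259/(259 − 13.1) = 1.0533
FG = 259/(259 − 6.0) = 1.0237
ABV = (1.0533 − 1.0237)·131.25

3.8795 % ABV


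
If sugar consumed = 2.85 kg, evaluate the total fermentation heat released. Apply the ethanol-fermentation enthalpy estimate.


Q = m_sugar · 590 kJ/kg
Q = 2.85 · 590

1681.5000 kJ


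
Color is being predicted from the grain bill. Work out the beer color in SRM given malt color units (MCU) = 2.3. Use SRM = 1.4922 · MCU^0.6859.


SRM = 1.4922 · 2.3^0.6859

2.6420 SRM


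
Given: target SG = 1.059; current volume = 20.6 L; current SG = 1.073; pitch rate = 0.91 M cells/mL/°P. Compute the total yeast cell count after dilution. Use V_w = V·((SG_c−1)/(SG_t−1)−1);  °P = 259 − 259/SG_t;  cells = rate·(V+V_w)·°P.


V_w = 20.6·((1.073−1)/(1.059−1)−1) = 4.8881
V_final = 20.6 + 4.8881 = 25.4881
°P = 259 − 259/1.059 = 14.4297
cells = 0.91·25.4881·14.4297

334.6843 billion cells


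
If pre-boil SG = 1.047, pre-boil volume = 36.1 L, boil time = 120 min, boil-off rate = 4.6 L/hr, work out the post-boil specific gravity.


V_post = V_pre − rate·(t/60);  SG_post = 1 + (SG_pre−1)·V_pre/V_post
V_post = 36.1 − 4.6·(120/60) = 26.9000
SG_post = 1 + (1.047 − 1)·36.1/26.9000

1.0631


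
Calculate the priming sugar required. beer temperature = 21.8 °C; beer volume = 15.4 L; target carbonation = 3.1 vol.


residual = 14.695·(0.01821 + 0.09011·e^(−0.04·T));  sugar = (target − residual)·4.0·V
residual = 14.695·(0.01821 + 0.09011·e^(−0.04·21.8)) = 0.8212
sugar = (3.1 − 0.8212)·4.0·15.4

140.3711 g


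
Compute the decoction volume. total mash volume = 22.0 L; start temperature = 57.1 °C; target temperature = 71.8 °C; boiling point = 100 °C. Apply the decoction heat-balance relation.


V_dec = V_total·(T_target − T_start)/(T_boil − T_start)
V_dec = 22.0·(71.8 − 57.1)/(100 − 57.1)

7.5385 L


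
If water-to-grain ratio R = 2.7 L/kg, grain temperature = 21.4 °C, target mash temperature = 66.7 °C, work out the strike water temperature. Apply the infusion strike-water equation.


T_strike = (0.41/R)·(T_mash − T_grain) + T_mash
T_strike = (0.41/2.7)·(66.7 − 21.4) + 66.7

73.5789 °C


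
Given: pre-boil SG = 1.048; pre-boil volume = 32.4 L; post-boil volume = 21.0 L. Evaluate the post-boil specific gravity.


SG_post = 1 + (SG_pre − 1)·V_pre/V_post
pts_pre = (1.048 − 1)·1000 = 48.0000
pts_post = 48.0000·32.4/21.0 = 74.0571
SG_post = 1 + 74.0571/1000

1.0741


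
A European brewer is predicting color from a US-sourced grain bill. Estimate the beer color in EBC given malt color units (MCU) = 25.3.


SRM = 1.4922·MCU^0.6859;  EBC = SRM·1.97
SRM = 1.4922·25.3^0.6859 = 13.6845
EBC = 13.6845·1.97

26.9584 EBC


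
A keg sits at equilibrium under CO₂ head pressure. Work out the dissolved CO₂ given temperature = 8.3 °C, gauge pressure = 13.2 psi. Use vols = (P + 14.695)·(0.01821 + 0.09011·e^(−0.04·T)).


vols = (13.2 + 14.695)·(0.01821 + 0.09011·e^(−0.04·8.3))

2.3115 volumes


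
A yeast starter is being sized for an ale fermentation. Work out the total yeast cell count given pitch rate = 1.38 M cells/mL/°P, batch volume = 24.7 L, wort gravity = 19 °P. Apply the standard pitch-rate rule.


cells (billions) = rate · V_L · °P
cells = 1.38 · 24.7 · 19

647.6340 billion cells


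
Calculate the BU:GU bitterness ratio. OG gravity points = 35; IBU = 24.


BU:GU = IBU / OG_points
BU:GU = 24 / 35

0.6857


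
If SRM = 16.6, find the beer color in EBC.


EBC = SRM · 1.97
EBC = 16.6 · 1.97

32.7020 EBC


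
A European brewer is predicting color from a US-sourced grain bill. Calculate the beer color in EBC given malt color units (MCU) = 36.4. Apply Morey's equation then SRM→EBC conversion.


SRM = 1.4922·MCU^0.6859;  EBC = SRM·1.97
SRM = 1.4922·36.4^0.6859 = 17.5625
EBC = 17.5625·1.97

34.5981 EBC


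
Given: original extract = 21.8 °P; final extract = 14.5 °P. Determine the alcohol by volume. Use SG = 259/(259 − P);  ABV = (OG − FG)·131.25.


OG = 259/(259 − 21.8) = 1.0919
FG = 259/(259 − 14.5) = 1.0593
ABV = (1.0919 − 1.0593)·131.25

4.2789 % ABV


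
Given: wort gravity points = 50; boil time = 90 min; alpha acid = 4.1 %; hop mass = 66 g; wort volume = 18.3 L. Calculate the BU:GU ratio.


U = 1.65·0.000125^(GP/1000)·(1−e^(−0.04t))/4.15;  IBU = (α/100)·m·U·1000/V;  BU:GU = IBU/GP
U = 1.65·0.000125^(50/1000)·(1−e^(−0.04·90))/4.15 = 0.2467
IBU = (4.1/100)·66·0.2467·1000/18.3 = 36.4860
BU:GU = 36.4860/50

0.7297


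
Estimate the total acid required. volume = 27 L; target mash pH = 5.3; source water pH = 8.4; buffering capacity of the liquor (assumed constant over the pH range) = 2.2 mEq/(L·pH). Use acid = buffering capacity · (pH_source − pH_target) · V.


acid = 2.2 · (8.4 − 5.3) · 27

184.1400 mEq


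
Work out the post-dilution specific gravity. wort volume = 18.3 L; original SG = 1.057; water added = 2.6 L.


SG_new = 1 + (SG_old − 1)·V_old/(V_old + V_water)
pts = (1.057 − 1)·1000·18.3/(18.3 + 2.6) = 49.9091
SG_new = 1 + 49.9091/1000

1.0499


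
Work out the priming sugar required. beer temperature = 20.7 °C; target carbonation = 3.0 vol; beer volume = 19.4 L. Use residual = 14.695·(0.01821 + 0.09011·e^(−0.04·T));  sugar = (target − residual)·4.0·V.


residual = 14.695·(0.01821 + 0.09011·e^(−0.04·20.7)) = 0.8462
sugar = (3.0 − 0.8462)·4.0·19.4

167.1385 g


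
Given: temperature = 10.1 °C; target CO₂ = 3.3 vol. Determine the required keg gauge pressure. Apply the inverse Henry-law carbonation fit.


psi = vols/(0.01821 + 0.09011·e^(−0.04·T)) − 14.695
psi = 3.3/(0.01821 + 0.09011·e^(−0.04·10.1)) − 14.695

27.4122 psi


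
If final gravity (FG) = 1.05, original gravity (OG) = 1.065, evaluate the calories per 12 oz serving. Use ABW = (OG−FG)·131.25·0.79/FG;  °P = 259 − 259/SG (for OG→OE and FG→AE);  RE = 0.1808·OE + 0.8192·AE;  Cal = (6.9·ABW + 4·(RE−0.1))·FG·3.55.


ABW = (1.065 − 1.05)·131.25·0.79/1.05 = 1.4812
OE = 259 − 259/1.065 = 15.8075 °P
AE = 259 − 259/1.05 = 12.3333 °P
RE = 0.1808·15.8075 + 0.8192·12.3333 = 12.9615 °P
Cal = (6.9·1.4812 + 4·(12.9615−0.1))·1.05·3.55

229.8618 kcal


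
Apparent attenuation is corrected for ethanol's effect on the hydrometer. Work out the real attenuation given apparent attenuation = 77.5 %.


RA = AA · 0.8192
RA = 77.5 · 0.8192

63.4880 %


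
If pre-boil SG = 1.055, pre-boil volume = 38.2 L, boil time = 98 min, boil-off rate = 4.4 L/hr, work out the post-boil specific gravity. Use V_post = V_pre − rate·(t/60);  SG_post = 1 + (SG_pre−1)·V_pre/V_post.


V_post = 38.2 − 4.4·(98/60) = 31.0133
SG_post = 1 + (1.055 − 1)·38.2/31.0133

1.0677


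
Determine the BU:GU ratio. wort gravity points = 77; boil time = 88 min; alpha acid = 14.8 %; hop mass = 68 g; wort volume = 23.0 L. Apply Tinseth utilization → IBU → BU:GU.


U = 1.65·0.000125^(GP/1000)·(1−e^(−0.04t))/4.15;  IBU = (α/100)·m·U·1000/V;  BU:GU = IBU/GP
U = 1.65·0.000125^(77/1000)·(1−e^(−0.04·88))/4.15 = 0.1931
IBU = (14.8/100)·68·0.1931·1000/23.0 = 84.5068
BU:GU = 84.5068/77

1.0975


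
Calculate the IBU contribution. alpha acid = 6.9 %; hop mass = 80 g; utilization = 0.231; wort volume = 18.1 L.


IBU = (α/100)·mass·U·1000 / V
IBU = (6.9/100)·80·0.231·1000 / 18.1

70.4486 IBU


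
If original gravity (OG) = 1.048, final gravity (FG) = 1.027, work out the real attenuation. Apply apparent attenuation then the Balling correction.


AA = (OG−FG)/(OG−1)·100;  RA = AA·0.8192
AA = (1.048 − 1.027)/(1.048 − 1)·100 = 43.7500
RA = 43.7500·0.8192

35.8400 %


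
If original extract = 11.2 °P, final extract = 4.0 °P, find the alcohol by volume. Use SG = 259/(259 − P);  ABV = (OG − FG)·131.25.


OG = 259/(259 − 11.2) = 1.0452
FG = 259/(259 − 4.0) = 1.0157
ABV = (1.0452 − 1.0157)·131.25

3.8734 % ABV


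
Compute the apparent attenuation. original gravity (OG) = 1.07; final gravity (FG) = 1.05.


AA = (OG − FG)/(OG − 1) · 100
AA = (1.07 − 1.05)/(1.07 − 1) · 100

28.5714 %


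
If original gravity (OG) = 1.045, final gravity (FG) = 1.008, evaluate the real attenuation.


AA = (OG−FG)/(OG−1)·100;  RA = AA·0.8192
AA = (1.045 − 1.008)/(1.045 − 1)·100 = 82.2222
RA = 82.2222·0.8192

67.3564 %


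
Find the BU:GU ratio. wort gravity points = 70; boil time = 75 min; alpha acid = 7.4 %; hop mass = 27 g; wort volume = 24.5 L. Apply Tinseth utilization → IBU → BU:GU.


U = 1.65·0.000125^(GP/1000)·(1−e^(−0.04t))/4.15;  IBU = (α/100)·m·U·1000/V;  BU:GU = IBU/GP
U = 1.65·0.000125^(70/1000)·(1−e^(−0.04·75))/4.15 = 0.2014
IBU = (7.4/100)·27·0.2014·1000/24.5 = 16.4237
BU:GU = 16.4237/70

0.2346


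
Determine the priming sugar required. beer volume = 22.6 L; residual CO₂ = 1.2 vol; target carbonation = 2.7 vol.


sugar = (target − residual)·4.0·V
sugar = (2.7 − 1.2)·4.0·22.6

135.6000 g


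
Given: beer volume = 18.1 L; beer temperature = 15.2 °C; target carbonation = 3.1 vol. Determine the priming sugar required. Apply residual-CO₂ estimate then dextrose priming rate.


residual = 14.695·(0.01821 + 0.09011·e^(−0.04·T));  sugar = (target − residual)·4.0·V
residual = 14.695·(0.01821 + 0.09011·e^(−0.04·15.2)) = 0.9885
sugar = (3.1 − 0.9885)·4.0·18.1

152.8709 g


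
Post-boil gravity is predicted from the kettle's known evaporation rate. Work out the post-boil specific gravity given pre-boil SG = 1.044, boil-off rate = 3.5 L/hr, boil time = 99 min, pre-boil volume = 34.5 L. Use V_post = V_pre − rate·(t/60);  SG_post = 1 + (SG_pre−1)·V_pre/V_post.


V_post = 34.5 − 3.5·(99/60) = 28.7250
SG_post = 1 + (1.044 − 1)·34.5/28.7250

1.0528


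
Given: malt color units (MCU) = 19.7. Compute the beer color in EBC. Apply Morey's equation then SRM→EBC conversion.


SRM = 1.4922·MCU^0.6859;  EBC = SRM·1.97
SRM = 1.4922·19.7^0.6859 = 11.5266
EBC = 11.5266·1.97

22.7074 EBC


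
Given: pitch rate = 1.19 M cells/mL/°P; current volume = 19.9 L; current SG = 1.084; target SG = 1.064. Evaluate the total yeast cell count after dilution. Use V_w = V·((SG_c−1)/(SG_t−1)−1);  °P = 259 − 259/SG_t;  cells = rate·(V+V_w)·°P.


V_w = 19.9·((1.084−1)/(1.064−1)−1) = 6.2188
V_final = 19.9 + 6.2188 = 26.1187
°P = 259 − 259/1.064 = 15.5789
cells = 1.19·26.1187·15.5789

484.2141 billion cells


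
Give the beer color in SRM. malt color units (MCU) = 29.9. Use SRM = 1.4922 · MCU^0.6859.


SRM = 1.4922 · 29.9^0.6859

15.3458 SRM


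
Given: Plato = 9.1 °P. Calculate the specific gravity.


SG = 259/(259 − P)
SG = 259/(259 − 9.1)

1.0364


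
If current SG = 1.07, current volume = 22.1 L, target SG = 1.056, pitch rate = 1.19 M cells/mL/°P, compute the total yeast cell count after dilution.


V_w = V·((SG_c−1)/(SG_t−1)−1);  °P = 259 − 259/SG_t;  cells = rate·(V+V_w)·°P
V_w = 22.1·((1.07−1)/(1.056−1)−1) = 5.5250
V_final = 22.1 + 5.5250 = 27.6250
°P = 259 − 259/1.056 = 13.7348
cells = 1.19·27.6250·13.7348

451.5160 billion cells


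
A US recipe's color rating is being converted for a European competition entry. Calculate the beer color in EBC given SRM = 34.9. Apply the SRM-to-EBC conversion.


EBC = SRM · 1.97
EBC = 34.9 · 1.97

68.7530 EBC


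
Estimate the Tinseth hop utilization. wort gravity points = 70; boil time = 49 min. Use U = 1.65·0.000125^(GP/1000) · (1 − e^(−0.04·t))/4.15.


bigness = 1.65·0.000125^(70/1000) = 0.8796
boil_factor = (1 − e^(−0.04·49))/4.15 = 0.2070
U = 0.8796 · 0.2070

0.1821


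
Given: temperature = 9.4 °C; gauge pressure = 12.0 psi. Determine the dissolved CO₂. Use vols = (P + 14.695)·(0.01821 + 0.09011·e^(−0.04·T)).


vols = (12.0 + 14.695)·(0.01821 + 0.09011·e^(−0.04·9.4))

2.1377 volumes


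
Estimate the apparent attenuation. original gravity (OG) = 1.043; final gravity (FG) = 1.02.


AA = (OG − FG)/(OG − 1) · 100
AA = (1.043 − 1.02)/(1.043 − 1) · 100

53.4884 %


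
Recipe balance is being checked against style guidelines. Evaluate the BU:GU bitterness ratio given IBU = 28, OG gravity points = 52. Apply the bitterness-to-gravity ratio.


BU:GU = IBU / OG_points
BU:GU = 28 / 52

0.5385


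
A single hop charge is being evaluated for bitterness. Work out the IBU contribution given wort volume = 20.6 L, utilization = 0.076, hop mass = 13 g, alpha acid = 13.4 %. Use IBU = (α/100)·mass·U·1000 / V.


IBU = (13.4/100)·13·0.076·1000 / 20.6

6.4268 IBU


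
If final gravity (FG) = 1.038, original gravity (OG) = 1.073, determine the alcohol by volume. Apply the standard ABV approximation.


ABV = (OG − FG) · 131.25
ABV = (1.073 − 1.038) · 131.25

4.5937 % ABV


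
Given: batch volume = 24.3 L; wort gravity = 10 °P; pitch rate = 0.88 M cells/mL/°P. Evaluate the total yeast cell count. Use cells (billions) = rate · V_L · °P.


cells = 0.88 · 24.3 · 10

213.8400 billion cells


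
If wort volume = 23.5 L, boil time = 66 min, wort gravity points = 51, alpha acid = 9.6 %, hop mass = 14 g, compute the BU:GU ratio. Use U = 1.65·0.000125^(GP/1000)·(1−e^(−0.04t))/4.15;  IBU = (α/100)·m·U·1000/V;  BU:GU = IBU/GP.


U = 1.65·0.000125^(51/1000)·(1−e^(−0.04·66))/4.15 = 0.2335
IBU = (9.6/100)·14·0.2335·1000/23.5 = 13.3523
BU:GU = 13.3523/51

0.2618


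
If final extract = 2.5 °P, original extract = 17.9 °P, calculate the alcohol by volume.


SG = 259/(259 − P);  ABV = (OG − FG)·131.25
OG = 259/(259 − 17.9) = 1.0742
FG = 259/(259 − 2.5) = 1.0097
ABV = (1.0742 − 1.0097)·131.25

8.4652 % ABV


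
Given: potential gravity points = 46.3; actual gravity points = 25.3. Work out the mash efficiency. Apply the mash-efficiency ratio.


efficiency = actual / potential × 100
efficiency = 25.3 / 46.3 × 100

54.6436 %


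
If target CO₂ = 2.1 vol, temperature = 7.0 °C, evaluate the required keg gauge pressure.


psi = vols/(0.01821 + 0.09011·e^(−0.04·T)) − 14.695
psi = 2.1/(0.01821 + 0.09011·e^(−0.04·7.0)) − 14.695

9.6349 psi


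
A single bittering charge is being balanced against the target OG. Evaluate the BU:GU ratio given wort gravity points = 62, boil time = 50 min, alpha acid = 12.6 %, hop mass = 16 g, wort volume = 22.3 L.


U = 1.65·0.000125^(GP/1000)·(1−e^(−0.04t))/4.15;  IBU = (α/100)·m·U·1000/V;  BU:GU = IBU/GP
U = 1.65·0.000125^(62/1000)·(1−e^(−0.04·50))/4.15 = 0.1969
IBU = (12.6/100)·16·0.1969·1000/22.3 = 17.8024
BU:GU = 17.8024/62

0.2871


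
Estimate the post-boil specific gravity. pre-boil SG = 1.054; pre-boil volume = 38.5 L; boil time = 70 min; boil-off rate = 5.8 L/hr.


V_post = V_pre − rate·(t/60);  SG_post = 1 + (SG_pre−1)·V_pre/V_post
V_post = 38.5 − 5.8·(70/60) = 31.7333
SG_post = 1 + (1.054 − 1)·38.5/31.7333

1.0655


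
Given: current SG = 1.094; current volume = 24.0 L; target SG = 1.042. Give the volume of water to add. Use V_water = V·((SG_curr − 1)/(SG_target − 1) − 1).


V_water = 24.0·((1.094 − 1)/(1.042 − 1) − 1)

29.7143 L


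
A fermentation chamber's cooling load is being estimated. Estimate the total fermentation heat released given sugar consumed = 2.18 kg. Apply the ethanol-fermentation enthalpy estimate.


Q = m_sugar · 590 kJ/kg
Q = 2.18 · 590

1286.2000 kJ


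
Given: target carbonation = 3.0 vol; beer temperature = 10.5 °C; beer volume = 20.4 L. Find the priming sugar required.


residual = 14.695·(0.01821 + 0.09011·e^(−0.04·T));  sugar = (target − residual)·4.0·V
residual = 14.695·(0.01821 + 0.09011·e^(−0.04·10.5)) = 1.1376
sugar = (3.0 − 1.1376)·4.0·20.4

151.9690 g


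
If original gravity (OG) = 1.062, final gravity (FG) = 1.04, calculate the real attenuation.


AA = (OG−FG)/(OG−1)·100;  RA = AA·0.8192
AA = (1.062 − 1.04)/(1.062 − 1)·100 = 35.4839
RA = 35.4839·0.8192

29.0684 %


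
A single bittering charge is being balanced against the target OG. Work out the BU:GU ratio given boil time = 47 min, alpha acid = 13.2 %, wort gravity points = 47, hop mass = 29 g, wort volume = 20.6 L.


U = 1.65·0.000125^(GP/1000)·(1−e^(−0.04t))/4.15;  IBU = (α/100)·m·U·1000/V;  BU:GU = IBU/GP
U = 1.65·0.000125^(47/1000)·(1−e^(−0.04·47))/4.15 = 0.2208
IBU = (13.2/100)·29·0.2208·1000/20.6 = 41.0383
BU:GU = 41.0383/47

0.8732


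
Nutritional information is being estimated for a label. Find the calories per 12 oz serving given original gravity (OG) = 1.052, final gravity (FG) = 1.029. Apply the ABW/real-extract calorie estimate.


ABW = (OG−FG)·131.25·0.79/FG;  °P = 259 − 259/SG (for OG→OE and FG→AE);  RE = 0.1808·OE + 0.8192·AE;  Cal = (6.9·ABW + 4·(RE−0.1))·FG·3.55
ABW = (1.052 − 1.029)·131.25·0.79/1.029 = 2.3176
OE = 259 − 259/1.052 = 12.8023 °P
AE = 259 − 259/1.029 = 7.2993 °P
RE = 0.1808·12.8023 + 0.8192·7.2993 = 8.2943 °P
Cal = (6.9·2.3176 + 4·(8.2943−0.1))·1.029·3.55

178.1488 kcal


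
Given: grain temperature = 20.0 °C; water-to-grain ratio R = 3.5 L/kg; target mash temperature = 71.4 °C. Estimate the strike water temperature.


T_strike = (0.41/R)·(T_mash − T_grain) + T_mash
T_strike = (0.41/3.5)·(71.4 − 20.0) + 71.4

77.4211 °C


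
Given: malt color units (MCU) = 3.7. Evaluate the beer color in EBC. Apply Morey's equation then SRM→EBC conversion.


SRM = 1.4922·MCU^0.6859;  EBC = SRM·1.97
SRM = 1.4922·3.7^0.6859 = 3.6606
EBC = 3.6606·1.97

7.2115 EBC


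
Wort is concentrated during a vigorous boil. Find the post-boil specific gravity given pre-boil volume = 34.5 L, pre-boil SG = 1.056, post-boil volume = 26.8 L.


SG_post = 1 + (SG_pre − 1)·V_pre/V_post
pts_pre = (1.056 − 1)·1000 = 56.0000
pts_post = 56.0000·34.5/26.8 = 72.0896
SG_post = 1 + 72.0896/1000

1.0721


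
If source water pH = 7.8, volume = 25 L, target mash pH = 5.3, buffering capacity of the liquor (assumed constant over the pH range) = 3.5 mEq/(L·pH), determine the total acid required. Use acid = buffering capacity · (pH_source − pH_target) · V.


acid = 3.5 · (7.8 − 5.3) · 25

218.7500 mEq


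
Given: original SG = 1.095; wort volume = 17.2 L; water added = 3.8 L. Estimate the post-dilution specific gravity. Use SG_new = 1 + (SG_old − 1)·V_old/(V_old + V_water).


pts = (1.095 − 1)·1000·17.2/(17.2 + 3.8) = 77.8095
SG_new = 1 + 77.8095/1000

1.0778


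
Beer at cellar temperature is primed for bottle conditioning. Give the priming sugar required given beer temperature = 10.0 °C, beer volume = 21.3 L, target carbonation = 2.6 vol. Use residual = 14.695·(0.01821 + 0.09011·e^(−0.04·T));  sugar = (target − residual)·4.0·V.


residual = 14.695·(0.01821 + 0.09011·e^(−0.04·10.0)) = 1.1552
sugar = (2.6 − 1.1552)·4.0·21.3

123.0960 g


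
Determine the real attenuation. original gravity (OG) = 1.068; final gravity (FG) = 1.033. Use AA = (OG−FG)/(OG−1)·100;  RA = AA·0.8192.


AA = (1.068 − 1.033)/(1.068 − 1)·100 = 51.4706
RA = 51.4706·0.8192

42.1647 %


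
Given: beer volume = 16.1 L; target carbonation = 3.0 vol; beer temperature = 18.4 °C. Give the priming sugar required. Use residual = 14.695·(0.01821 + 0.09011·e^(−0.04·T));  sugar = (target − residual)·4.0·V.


residual = 14.695·(0.01821 + 0.09011·e^(−0.04·18.4)) = 0.9019
sugar = (3.0 − 0.9019)·4.0·16.1

135.1172 g


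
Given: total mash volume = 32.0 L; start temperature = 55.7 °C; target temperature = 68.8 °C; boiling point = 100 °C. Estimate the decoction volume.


V_dec = V_total·(T_target − T_start)/(T_boil − T_start)
V_dec = 32.0·(68.8 − 55.7)/(100 − 55.7)

9.4628 L


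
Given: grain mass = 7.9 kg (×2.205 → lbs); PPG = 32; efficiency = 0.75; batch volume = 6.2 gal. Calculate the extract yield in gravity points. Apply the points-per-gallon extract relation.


points = lbs × PPG × eff / vol
lbs = 7.9 × 2.205 = 17.4195
points = 17.4195 × 32 × 0.75 / 6.2

67.4303 points


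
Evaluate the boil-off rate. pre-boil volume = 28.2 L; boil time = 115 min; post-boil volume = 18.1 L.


rate = (V_pre − V_post) / (t_min/60)
rate = (28.2 − 18.1) / (115/60)

5.2696 L/hr


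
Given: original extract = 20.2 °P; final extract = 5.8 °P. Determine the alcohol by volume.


SG = 259/(259 − P);  ABV = (OG − FG)·131.25
OG = 259/(259 − 20.2) = 1.0846
FG = 259/(259 − 5.8) = 1.0229
ABV = (1.0846 − 1.0229)·131.25

8.0959 % ABV


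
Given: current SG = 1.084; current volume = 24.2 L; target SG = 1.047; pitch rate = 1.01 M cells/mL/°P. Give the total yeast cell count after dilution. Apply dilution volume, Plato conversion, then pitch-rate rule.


V_w = V·((SG_c−1)/(SG_t−1)−1);  °P = 259 − 259/SG_t;  cells = rate·(V+V_w)·°P
V_w = 24.2·((1.084−1)/(1.047−1)−1) = 19.0511
V_final = 24.2 + 19.0511 = 43.2511
°P = 259 − 259/1.047 = 11.6266
cells = 1.01·43.2511·11.6266

507.8894 billion cells


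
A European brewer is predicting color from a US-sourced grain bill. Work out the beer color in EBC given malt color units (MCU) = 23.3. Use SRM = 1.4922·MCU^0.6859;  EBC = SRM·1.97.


SRM = 1.4922·23.3^0.6859 = 12.9329
EBC = 12.9329·1.97

25.4778 EBC


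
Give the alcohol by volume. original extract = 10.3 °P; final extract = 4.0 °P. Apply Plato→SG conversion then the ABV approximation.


SG = 259/(259 − P);  ABV = (OG − FG)·131.25
OG = 259/(259 − 10.3) = 1.0414
FG = 259/(259 − 4.0) = 1.0157
ABV = (1.0414 − 1.0157)·131.25

3.3769 % ABV


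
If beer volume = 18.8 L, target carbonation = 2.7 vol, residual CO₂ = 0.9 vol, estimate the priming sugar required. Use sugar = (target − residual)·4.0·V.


sugar = (2.7 − 0.9)·4.0·18.8

135.3600 g


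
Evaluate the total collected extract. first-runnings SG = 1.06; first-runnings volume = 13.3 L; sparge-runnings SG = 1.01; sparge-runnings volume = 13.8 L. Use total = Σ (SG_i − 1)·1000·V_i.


first = (1.06 − 1)·1000·13.3 = 798.0000
sparge = (1.01 − 1)·1000·13.8 = 138.0000
total = 798.0000 + 138.0000

936.0000 gravity·L


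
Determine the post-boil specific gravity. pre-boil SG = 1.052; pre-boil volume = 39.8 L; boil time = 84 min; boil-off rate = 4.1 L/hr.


V_post = V_pre − rate·(t/60);  SG_post = 1 + (SG_pre−1)·V_pre/V_post
V_post = 39.8 − 4.1·(84/60) = 34.0600
SG_post = 1 + (1.052 − 1)·39.8/34.0600

1.0608


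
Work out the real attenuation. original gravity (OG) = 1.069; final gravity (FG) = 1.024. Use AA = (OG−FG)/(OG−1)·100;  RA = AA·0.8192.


AA = (1.069 − 1.024)/(1.069 − 1)·100 = 65.2174
RA = 65.2174·0.8192

53.4261 %


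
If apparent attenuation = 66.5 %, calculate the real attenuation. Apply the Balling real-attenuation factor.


RA = AA · 0.8192
RA = 66.5 · 0.8192

54.4768 %


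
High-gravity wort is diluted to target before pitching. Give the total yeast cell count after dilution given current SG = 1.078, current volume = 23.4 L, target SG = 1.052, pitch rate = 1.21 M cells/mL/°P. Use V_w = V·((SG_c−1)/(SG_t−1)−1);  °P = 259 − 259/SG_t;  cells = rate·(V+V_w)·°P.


V_w = 23.4·((1.078−1)/(1.052−1)−1) = 11.7000
V_final = 23.4 + 11.7000 = 35.1000
°P = 259 − 259/1.052 = 12.8023
cells = 1.21·35.1000·12.8023

543.7257 billion cells


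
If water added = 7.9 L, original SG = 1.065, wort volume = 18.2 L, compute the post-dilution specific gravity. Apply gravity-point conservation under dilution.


SG_new = 1 + (SG_old − 1)·V_old/(V_old + V_water)
pts = (1.065 − 1)·1000·18.2/(18.2 + 7.9) = 45.3257
SG_new = 1 + 45.3257/1000

1.0453


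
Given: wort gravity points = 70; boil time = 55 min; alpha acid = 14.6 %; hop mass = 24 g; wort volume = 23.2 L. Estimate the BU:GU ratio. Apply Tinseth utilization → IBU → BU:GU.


U = 1.65·0.000125^(GP/1000)·(1−e^(−0.04t))/4.15;  IBU = (α/100)·m·U·1000/V;  BU:GU = IBU/GP
U = 1.65·0.000125^(70/1000)·(1−e^(−0.04·55))/4.15 = 0.1885
IBU = (14.6/100)·24·0.1885·1000/23.2 = 28.4638
BU:GU = 28.4638/70

0.4066


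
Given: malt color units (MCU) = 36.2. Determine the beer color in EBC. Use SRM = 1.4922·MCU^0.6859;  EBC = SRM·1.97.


SRM = 1.4922·36.2^0.6859 = 17.4963
EBC = 17.4963·1.97

34.4676 EBC


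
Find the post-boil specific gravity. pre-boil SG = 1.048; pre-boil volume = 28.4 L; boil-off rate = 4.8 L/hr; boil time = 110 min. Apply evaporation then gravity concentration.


V_post = V_pre − rate·(t/60);  SG_post = 1 + (SG_pre−1)·V_pre/V_post
V_post = 28.4 − 4.8·(110/60) = 19.6000
SG_post = 1 + (1.048 − 1)·28.4/19.6000

1.0696


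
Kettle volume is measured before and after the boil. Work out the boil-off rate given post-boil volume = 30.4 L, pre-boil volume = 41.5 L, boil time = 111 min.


rate = (V_pre − V_post) / (t_min/60)
rate = (41.5 − 30.4) / (111/60)

6.0000 L/hr


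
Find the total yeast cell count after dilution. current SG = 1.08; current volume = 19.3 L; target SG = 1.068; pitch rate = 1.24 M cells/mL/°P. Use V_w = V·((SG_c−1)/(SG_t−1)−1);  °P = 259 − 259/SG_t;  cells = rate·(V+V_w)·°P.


V_w = 19.3·((1.08−1)/(1.068−1)−1) = 3.4059
V_final = 19.3 + 3.4059 = 22.7059
°P = 259 − 259/1.068 = 16.4906
cells = 1.24·22.7059·16.4906

464.2987 billion cells


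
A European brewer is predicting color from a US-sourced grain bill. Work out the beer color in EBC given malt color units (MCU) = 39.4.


SRM = 1.4922·MCU^0.6859;  EBC = SRM·1.97
SRM = 1.4922·39.4^0.6859 = 18.5429
EBC = 18.5429·1.97

36.5295 EBC


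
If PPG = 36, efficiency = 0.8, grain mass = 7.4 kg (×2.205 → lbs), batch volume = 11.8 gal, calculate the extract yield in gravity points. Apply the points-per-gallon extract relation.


points = lbs × PPG × eff / vol
lbs = 7.4 × 2.205 = 16.3170
points = 16.3170 × 36 × 0.8 / 11.8

39.8245 points


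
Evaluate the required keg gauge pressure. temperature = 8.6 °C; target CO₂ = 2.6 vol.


psi = vols/(0.01821 + 0.09011·e^(−0.04·T)) − 14.695
psi = 2.6/(0.01821 + 0.09011·e^(−0.04·8.6)) − 14.695

16.9769 psi


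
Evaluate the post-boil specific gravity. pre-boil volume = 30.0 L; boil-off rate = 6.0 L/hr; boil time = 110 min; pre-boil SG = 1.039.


V_post = V_pre − rate·(t/60);  SG_post = 1 + (SG_pre−1)·V_pre/V_post
V_post = 30.0 − 6.0·(110/60) = 19.0000
SG_post = 1 + (1.039 − 1)·30.0/19.0000

1.0616


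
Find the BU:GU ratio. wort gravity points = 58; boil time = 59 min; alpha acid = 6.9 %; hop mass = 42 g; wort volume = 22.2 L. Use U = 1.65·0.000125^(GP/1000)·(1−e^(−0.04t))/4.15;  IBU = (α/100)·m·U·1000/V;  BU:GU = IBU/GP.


U = 1.65·0.000125^(58/1000)·(1−e^(−0.04·59))/4.15 = 0.2138
IBU = (6.9/100)·42·0.2138·1000/22.2 = 27.9080
BU:GU = 27.9080/58

0.4812


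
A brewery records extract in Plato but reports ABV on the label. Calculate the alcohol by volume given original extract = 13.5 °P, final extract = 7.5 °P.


SG = 259/(259 − P);  ABV = (OG − FG)·131.25
OG = 259/(259 − 13.5) = 1.0550
FG = 259/(259 − 7.5) = 1.0298
ABV = (1.0550 − 1.0298)·131.25

3.3034 % ABV


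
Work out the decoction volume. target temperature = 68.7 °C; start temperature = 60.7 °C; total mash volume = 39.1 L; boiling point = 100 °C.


V_dec = V_total·(T_target − T_start)/(T_boil − T_start)
V_dec = 39.1·(68.7 − 60.7)/(100 − 60.7)

7.9593 L


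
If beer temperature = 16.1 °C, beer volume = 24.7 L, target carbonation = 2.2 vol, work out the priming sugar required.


residual = 14.695·(0.01821 + 0.09011·e^(−0.04·T));  sugar = (target − residual)·4.0·V
residual = 14.695·(0.01821 + 0.09011·e^(−0.04·16.1)) = 0.9630
sugar = (2.2 − 0.9630)·4.0·24.7

122.2125 g


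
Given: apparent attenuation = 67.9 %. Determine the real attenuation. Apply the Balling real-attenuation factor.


RA = AA · 0.8192
RA = 67.9 · 0.8192

55.6237 %


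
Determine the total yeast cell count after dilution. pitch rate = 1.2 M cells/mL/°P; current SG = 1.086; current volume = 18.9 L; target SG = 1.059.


V_w = V·((SG_c−1)/(SG_t−1)−1);  °P = 259 − 259/SG_t;  cells = rate·(V+V_w)·°P
V_w = 18.9·((1.086−1)/(1.059−1)−1) = 8.6492
V_final = 18.9 + 8.6492 = 27.5492
°P = 259 − 259/1.059 = 14.4297
cells = 1.2·27.5492·14.4297

477.0296 billion cells


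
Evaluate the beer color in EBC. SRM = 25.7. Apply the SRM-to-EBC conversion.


EBC = SRM · 1.97
EBC = 25.7 · 1.97

50.6290 EBC


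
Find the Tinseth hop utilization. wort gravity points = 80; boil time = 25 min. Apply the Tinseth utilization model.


U = 1.65·0.000125^(GP/1000) · (1 − e^(−0.04·t))/4.15
bigness = 1.65·0.000125^(80/1000) = 0.8040
boil_factor = (1 − e^(−0.04·25))/4.15 = 0.1523
U = 0.8040 · 0.1523

0.1225


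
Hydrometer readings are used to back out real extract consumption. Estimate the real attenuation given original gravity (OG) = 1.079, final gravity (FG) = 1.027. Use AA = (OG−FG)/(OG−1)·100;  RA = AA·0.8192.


AA = (1.079 − 1.027)/(1.079 − 1)·100 = 65.8228
RA = 65.8228·0.8192

53.9220 %


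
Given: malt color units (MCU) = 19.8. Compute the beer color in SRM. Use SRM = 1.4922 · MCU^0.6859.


SRM = 1.4922 · 19.8^0.6859

11.5667 SRM


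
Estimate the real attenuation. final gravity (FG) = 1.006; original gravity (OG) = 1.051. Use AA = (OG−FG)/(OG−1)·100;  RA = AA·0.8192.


AA = (1.051 − 1.006)/(1.051 − 1)·100 = 88.2353
RA = 88.2353·0.8192

72.2824 %


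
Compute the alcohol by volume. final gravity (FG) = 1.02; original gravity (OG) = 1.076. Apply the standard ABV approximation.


ABV = (OG − FG) · 131.25
ABV = (1.076 − 1.02) · 131.25

7.3500 % ABV


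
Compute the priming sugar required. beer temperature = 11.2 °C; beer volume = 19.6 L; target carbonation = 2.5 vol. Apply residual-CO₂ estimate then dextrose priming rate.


residual = 14.695·(0.01821 + 0.09011·e^(−0.04·T));  sugar = (target − residual)·4.0·V
residual = 14.695·(0.01821 + 0.09011·e^(−0.04·11.2)) = 1.1136
sugar = (2.5 − 1.1136)·4.0·19.6

108.6928 g


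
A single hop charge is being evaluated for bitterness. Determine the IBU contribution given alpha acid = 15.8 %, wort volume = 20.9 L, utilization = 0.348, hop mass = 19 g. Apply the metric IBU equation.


IBU = (α/100)·mass·U·1000 / V
IBU = (15.8/100)·19·0.348·1000 / 20.9

49.9855 IBU


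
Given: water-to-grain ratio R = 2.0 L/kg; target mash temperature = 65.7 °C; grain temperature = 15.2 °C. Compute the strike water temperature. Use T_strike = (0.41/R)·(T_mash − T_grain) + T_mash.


T_strike = (0.41/2.0)·(65.7 − 15.2) + 65.7

76.0525 °C


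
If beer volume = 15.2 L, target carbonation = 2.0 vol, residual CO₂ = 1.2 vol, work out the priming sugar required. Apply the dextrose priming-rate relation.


sugar = (target − residual)·4.0·V
sugar = (2.0 − 1.2)·4.0·15.2

48.6400 g


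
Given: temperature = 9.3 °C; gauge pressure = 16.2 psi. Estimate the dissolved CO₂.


vols = (P + 14.695)·(0.01821 + 0.09011·e^(−0.04·T))
vols = (16.2 + 14.695)·(0.01821 + 0.09011·e^(−0.04·9.3))

2.4817 volumes


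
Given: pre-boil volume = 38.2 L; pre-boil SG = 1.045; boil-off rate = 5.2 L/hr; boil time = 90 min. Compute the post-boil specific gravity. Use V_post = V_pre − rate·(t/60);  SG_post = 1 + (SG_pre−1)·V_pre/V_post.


V_post = 38.2 − 5.2·(90/60) = 30.4000
SG_post = 1 + (1.045 − 1)·38.2/30.4000

1.0565


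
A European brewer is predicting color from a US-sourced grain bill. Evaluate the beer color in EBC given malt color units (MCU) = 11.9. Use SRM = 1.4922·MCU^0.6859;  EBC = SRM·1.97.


SRM = 1.4922·11.9^0.6859 = 8.1573
EBC = 8.1573·1.97

16.0698 EBC


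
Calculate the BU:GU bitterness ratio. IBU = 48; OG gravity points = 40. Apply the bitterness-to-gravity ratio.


BU:GU = IBU / OG_points
BU:GU = 48 / 40

1.2000


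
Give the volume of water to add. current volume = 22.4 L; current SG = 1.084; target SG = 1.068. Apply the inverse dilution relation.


V_water = V·((SG_curr − 1)/(SG_target − 1) − 1)
V_water = 22.4·((1.084 − 1)/(1.068 − 1) − 1)

5.2706 L


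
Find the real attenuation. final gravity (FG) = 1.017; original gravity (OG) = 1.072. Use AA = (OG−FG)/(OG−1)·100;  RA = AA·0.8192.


AA = (1.072 − 1.017)/(1.072 − 1)·100 = 76.3889
RA = 76.3889·0.8192

62.5778 %


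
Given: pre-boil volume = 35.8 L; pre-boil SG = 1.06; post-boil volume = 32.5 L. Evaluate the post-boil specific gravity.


SG_post = 1 + (SG_pre − 1)·V_pre/V_post
pts_pre = (1.06 − 1)·1000 = 60.0000
pts_post = 60.0000·35.8/32.5 = 66.0923
SG_post = 1 + 66.0923/1000

1.0661


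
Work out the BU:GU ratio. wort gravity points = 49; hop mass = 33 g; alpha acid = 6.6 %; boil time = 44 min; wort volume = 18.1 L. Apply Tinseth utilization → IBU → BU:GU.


U = 1.65·0.000125^(GP/1000)·(1−e^(−0.04t))/4.15;  IBU = (α/100)·m·U·1000/V;  BU:GU = IBU/GP
U = 1.65·0.000125^(49/1000)·(1−e^(−0.04·44))/4.15 = 0.2119
IBU = (6.6/100)·33·0.2119·1000/18.1 = 25.5018
BU:GU = 25.5018/49

0.5204


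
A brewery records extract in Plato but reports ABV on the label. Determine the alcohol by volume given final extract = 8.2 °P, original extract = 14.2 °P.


SG = 259/(259 − P);  ABV = (OG − FG)·131.25
OG = 259/(259 − 14.2) = 1.0580
FG = 259/(259 − 8.2) = 1.0327
ABV = (1.0580 − 1.0327)·131.25

3.3221 % ABV


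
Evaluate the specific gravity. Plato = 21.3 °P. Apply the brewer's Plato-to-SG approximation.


SG = 259/(259 − P)
SG = 259/(259 − 21.3)

1.0896


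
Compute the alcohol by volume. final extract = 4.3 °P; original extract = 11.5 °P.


SG = 259/(259 − P);  ABV = (OG − FG)·131.25
OG = 259/(259 − 11.5) = 1.0465
FG = 259/(259 − 4.3) = 1.0169
ABV = (1.0465 − 1.0169)·131.25

3.8826 % ABV
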